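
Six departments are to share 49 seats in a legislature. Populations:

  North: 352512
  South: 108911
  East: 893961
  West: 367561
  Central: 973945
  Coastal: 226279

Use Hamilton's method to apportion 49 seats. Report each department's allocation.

Standard divisor: 2923169 ÷ 49 ≈ 59656.51.
Standard quotas: North 5.9090, South 1.8256, East 14.9851, West 6.1613, Central 16.3259, Coastal 3.7930.
Lower quotas: North 5, South 1, East 14, West 6, Central 16, Coastal 3 (sum 45, leaving 4 seats).
Remainders in descending order: East 0.9851, North 0.9090, South 0.8256, Coastal 0.7930, Central 0.3259, West 0.1613.
The surplus seats go to East, North, South, Coastal.

North=6; South=2; East=15; West=6; Central=16; Coastal=4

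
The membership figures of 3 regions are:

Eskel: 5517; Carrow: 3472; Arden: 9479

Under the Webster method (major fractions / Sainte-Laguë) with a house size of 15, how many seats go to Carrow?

3

Standard divisor 18468/15 ≈ 1231.2; standard quotas: Eskel 4.481, Carrow 2.820, Arden 7.699.
Rounding to the nearest integer gives Eskel 4, Carrow 3, Arden 8 — total 15, matching the house size, so no adjustment is needed.
Carrow receives 3.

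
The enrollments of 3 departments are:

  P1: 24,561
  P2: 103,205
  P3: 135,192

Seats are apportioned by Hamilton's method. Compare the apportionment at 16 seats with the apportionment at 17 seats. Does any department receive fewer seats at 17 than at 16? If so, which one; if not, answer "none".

At 16 seats: P1 2, P2 6, P3 8.
At 17 seats: P1 1, P2 7, P3 9.
P1 drops from 2 to 1.

P1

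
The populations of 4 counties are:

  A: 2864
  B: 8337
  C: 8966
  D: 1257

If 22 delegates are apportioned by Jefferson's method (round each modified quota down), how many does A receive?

Standard divisor 21424/22 ≈ 973.818; standard quotas: A 2.941, B 8.561, C 9.207, D 1.291.
Rounding down gives 2, 8, 9, 1 = 20 seats, so the divisor must be adjusted.
With modified divisor 900: modified quotas A 3.182, B 9.263, C 9.962, D 1.397.
Rounding down: A 3, B 9, C 9, D 1 (total 22).
A receives 3.

3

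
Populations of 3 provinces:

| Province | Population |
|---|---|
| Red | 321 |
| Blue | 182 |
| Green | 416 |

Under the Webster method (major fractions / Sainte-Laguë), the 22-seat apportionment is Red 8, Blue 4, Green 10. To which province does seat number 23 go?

Priority for the next seat is population ÷ (current seats + 0.5).
Priorities: Red 37.765, Blue 40.444, Green 39.619.
Highest priority: Blue.

Blue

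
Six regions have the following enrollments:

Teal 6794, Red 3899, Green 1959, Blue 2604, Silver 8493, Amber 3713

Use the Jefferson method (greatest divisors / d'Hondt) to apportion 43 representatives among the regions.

Teal=11, Red=6, Green=3, Blue=4, Silver=13, Amber=6

Standard divisor 27462/43 ≈ 638.651; standard quotas: Teal 10.638, Red 6.105, Green 3.067, Blue 4.077, Silver 13.298, Amber 5.814.
Rounding down gives 10, 6, 3, 4, 13, 5 = 41 seats, so the divisor must be adjusted.
With modified divisor 610: modified quotas Teal 11.138, Red 6.392, Green 3.211, Blue 4.269, Silver 13.923, Amber 6.087.
Rounding down: Teal 11, Red 6, Green 3, Blue 4, Silver 13, Amber 6 (total 43).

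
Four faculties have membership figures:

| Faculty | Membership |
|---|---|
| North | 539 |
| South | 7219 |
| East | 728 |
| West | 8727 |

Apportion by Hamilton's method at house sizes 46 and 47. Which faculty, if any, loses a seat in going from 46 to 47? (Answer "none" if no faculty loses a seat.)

North

At 46 seats: North 2, South 19, East 2, West 23.
At 47 seats: North 1, South 20, East 2, West 24.
North drops from 2 to 1.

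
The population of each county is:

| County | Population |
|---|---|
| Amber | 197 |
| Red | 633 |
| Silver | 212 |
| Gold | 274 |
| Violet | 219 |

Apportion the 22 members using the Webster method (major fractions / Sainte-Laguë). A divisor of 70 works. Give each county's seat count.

With modified divisor 70: modified quotas Amber 2.814, Red 9.043, Silver 3.029, Gold 3.914, Violet 3.129.
Rounding to the nearest integer: Amber 3, Red 9, Silver 3, Gold 4, Violet 3 (total 22).

Amber 3, Red 9, Silver 3, Gold 4, Violet 3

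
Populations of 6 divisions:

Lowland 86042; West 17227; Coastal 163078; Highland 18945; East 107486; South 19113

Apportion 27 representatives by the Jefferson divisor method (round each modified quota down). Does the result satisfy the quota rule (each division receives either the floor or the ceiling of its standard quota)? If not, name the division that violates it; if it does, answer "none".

Standard quotas: Lowland 5.640, West 1.129, Coastal 10.690, Highland 1.242, East 7.046, South 1.253.
Jefferson allocation: Lowland 6, West 1, Coastal 11, Highland 1, East 7, South 1.
Every allocation lies between the lower and upper quota.

none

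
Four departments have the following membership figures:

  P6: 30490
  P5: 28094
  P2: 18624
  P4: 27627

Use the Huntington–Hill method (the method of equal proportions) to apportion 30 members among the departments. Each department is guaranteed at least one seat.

With divisor 3497: modified quotas P6 8.719, P5 8.034, P2 5.326, P4 7.900.
Geometric-mean thresholds: P6 √(8·9)=8.485, P5 √(8·9)=8.485, P2 √(5·6)=5.477, P4 √(7·8)=7.483.
Each quota rounded against its threshold gives P6 9, P5 8, P2 5, P4 8 (total 30).

P6 9; P5 8; P2 5; P4 8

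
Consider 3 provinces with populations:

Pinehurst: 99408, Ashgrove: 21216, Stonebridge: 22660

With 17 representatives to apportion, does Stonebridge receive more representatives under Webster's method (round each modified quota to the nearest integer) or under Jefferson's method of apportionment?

Webster

Webster: Pinehurst 12, Ashgrove 2, Stonebridge 3.
Jefferson: Pinehurst 13, Ashgrove 2, Stonebridge 2.
Stonebridge gets 3 under Webster and 2 under Jefferson.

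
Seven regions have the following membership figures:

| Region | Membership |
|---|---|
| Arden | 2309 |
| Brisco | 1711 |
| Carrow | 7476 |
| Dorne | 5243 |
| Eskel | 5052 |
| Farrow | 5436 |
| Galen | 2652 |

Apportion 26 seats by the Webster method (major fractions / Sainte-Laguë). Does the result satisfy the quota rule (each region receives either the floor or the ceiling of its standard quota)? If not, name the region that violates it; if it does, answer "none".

none

Standard quotas: Arden 2.009, Brisco 1.489, Carrow 6.505, Dorne 4.562, Eskel 4.396, Farrow 4.730, Galen 2.308.
Webster allocation: Arden 2, Brisco 1, Carrow 7, Dorne 5, Eskel 4, Farrow 5, Galen 2.
Every allocation lies between the lower and upper quota.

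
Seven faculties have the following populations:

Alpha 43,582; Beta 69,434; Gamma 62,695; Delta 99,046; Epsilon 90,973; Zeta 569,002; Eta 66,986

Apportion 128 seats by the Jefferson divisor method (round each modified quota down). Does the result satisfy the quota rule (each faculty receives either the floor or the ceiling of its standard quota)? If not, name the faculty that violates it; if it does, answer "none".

Standard quotas: Alpha 5.569, Beta 8.872, Gamma 8.011, Delta 12.656, Epsilon 11.625, Zeta 72.707, Eta 8.560.
Jefferson allocation: Alpha 5, Beta 9, Gamma 8, Delta 13, Epsilon 11, Zeta 74, Eta 8.
Zeta has quota 72.707 (lower 72, upper 73) but receives 74 — outside the quota interval.

Zeta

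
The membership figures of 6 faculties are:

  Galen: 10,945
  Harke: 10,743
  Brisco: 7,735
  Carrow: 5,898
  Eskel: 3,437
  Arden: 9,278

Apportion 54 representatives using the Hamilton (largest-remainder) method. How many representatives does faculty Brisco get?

9

Total 48036; standard divisor 48036/54 ≈ 889.556.
Standard quotas: Galen 12.3039, Harke 12.0768, Brisco 8.6954, Carrow 6.6303, Eskel 3.8637, Arden 10.4299.
Lower quotas: Galen 12, Harke 12, Brisco 8, Carrow 6, Eskel 3, Arden 10 (sum 51, leaving 3 seats).
Remainders in descending order: Eskel 0.8637, Brisco 0.6954, Carrow 0.6303, Arden 0.4299, Galen 0.3039, Harke 0.0768.
Largest remainders: Eskel, Brisco, Carrow receive the extra seats.
Brisco receives 9.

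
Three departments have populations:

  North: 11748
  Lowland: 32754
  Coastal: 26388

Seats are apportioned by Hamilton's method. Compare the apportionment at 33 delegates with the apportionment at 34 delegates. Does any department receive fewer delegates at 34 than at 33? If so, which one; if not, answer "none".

At 33 seats: North 6, Lowland 15, Coastal 12.
At 34 seats: North 5, Lowland 16, Coastal 13.
North drops from 6 to 5.

North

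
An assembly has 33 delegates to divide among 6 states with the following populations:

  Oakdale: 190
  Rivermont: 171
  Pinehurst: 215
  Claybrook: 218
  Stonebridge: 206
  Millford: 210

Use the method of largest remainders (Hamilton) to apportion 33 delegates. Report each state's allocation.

Oakdale 5, Rivermont 5, Pinehurst 6, Claybrook 6, Stonebridge 5, Millford 6

Total 1210; standard divisor 1210/33 ≈ 36.667.
Standard quotas: Oakdale 5.182, Rivermont 4.664, Pinehurst 5.864, Claybrook 5.945, Stonebridge 5.618, Millford 5.727.
Lower quotas: Oakdale 5, Rivermont 4, Pinehurst 5, Claybrook 5, Stonebridge 5, Millford 5 (sum 29, leaving 4 seats).
Remainders in descending order: Claybrook 0.945, Pinehurst 0.864, Millford 0.727, Rivermont 0.664, Stonebridge 0.618, Oakdale 0.182.
The surplus seats go to Claybrook, Pinehurst, Millford, Rivermont.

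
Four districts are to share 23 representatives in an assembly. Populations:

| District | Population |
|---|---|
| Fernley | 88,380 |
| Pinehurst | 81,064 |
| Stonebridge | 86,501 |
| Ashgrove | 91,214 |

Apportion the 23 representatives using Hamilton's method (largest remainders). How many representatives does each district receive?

Standard divisor: 347159 ÷ 23 ≈ 15093.87.
Standard quotas: Fernley 5.8554, Pinehurst 5.3707, Stonebridge 5.7309, Ashgrove 6.0431.
Lower quotas: Fernley 5, Pinehurst 5, Stonebridge 5, Ashgrove 6 (sum 21, leaving 2 seats).
Remainders in descending order: Fernley 0.8554, Stonebridge 0.7309, Pinehurst 0.3707, Ashgrove 0.0431.
The surplus seats go to Fernley, Stonebridge.

Fernley 6, Pinehurst 5, Stonebridge 6, Ashgrove 6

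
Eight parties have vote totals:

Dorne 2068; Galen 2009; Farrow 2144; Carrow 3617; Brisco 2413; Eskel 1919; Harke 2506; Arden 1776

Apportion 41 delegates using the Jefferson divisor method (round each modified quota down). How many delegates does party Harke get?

Standard divisor 18452/41 ≈ 450.049; standard quotas: Dorne 4.595, Galen 4.464, Farrow 4.764, Carrow 8.037, Brisco 5.362, Eskel 4.264, Harke 5.568, Arden 3.946.
Rounding down gives 4, 4, 4, 8, 5, 4, 5, 3 = 37 seats, so the divisor must be adjusted.
With modified divisor 410: modified quotas Dorne 5.044, Galen 4.900, Farrow 5.229, Carrow 8.822, Brisco 5.885, Eskel 4.680, Harke 6.112, Arden 4.332.
Rounding down: Dorne 5, Galen 4, Farrow 5, Carrow 8, Brisco 5, Eskel 4, Harke 6, Arden 4 (total 41).
Harke receives 6.

6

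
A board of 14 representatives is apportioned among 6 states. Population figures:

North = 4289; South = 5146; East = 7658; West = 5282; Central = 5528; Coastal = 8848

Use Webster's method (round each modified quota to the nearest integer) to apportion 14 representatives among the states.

North: 2, South: 2, East: 3, West: 2, Central: 2, Coastal: 3

Standard divisor 36751/14 ≈ 2625.071; standard quotas: North 1.634, South 1.960, East 2.917, West 2.012, Central 2.106, Coastal 3.371.
Rounding to the nearest integer gives North 2, South 2, East 3, West 2, Central 2, Coastal 3 — total 14, matching the house size, so no adjustment is needed.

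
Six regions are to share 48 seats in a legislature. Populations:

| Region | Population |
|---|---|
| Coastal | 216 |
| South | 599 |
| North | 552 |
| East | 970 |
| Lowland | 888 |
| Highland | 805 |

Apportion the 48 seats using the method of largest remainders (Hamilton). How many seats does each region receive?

Coastal 2, South 7, North 7, East 11, Lowland 11, Highland 10

Standard divisor: 4030 ÷ 48 ≈ 83.958.
Standard quotas: Coastal 2.573, South 7.134, North 6.575, East 11.553, Lowland 10.577, Highland 9.588.
Lower quotas: Coastal 2, South 7, North 6, East 11, Lowland 10, Highland 9 (sum 45, leaving 3 seats).
Remainders in descending order: Highland 0.588, Lowland 0.577, North 0.575, Coastal 0.573, East 0.553, South 0.134.
Largest remainders: Highland, Lowland, North receive the extra seats.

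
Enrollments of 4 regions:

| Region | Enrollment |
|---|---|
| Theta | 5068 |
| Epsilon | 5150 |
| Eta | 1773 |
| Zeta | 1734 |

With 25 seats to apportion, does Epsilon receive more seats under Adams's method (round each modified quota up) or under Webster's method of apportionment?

Adams: Theta 9, Epsilon 9, Eta 4, Zeta 3.
Webster: Theta 9, Epsilon 10, Eta 3, Zeta 3.
Epsilon gets 9 under Adams and 10 under Webster.

Webster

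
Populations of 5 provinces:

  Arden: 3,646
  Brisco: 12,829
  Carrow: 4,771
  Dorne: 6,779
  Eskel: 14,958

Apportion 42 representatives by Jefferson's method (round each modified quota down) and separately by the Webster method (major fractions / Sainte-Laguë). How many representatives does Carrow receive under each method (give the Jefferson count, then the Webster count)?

4 and 5

Jefferson: Arden 3, Brisco 13, Carrow 4, Dorne 7, Eskel 15.
Webster: Arden 4, Brisco 12, Carrow 5, Dorne 7, Eskel 14.
Carrow gets 4 under Jefferson and 5 under Webster.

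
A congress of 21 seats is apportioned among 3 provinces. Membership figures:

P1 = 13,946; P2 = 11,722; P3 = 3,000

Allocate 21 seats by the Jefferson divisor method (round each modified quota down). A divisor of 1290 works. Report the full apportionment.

P1=10, P2=9, P3=2

With modified divisor 1290: modified quotas P1 10.811, P2 9.087, P3 2.326.
Rounding down: P1 10, P2 9, P3 2 (total 21).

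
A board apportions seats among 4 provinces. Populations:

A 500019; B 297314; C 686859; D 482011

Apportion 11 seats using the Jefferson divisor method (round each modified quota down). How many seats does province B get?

1

Standard divisor 1966203/11 ≈ 178745.727; standard quotas: A 2.797, B 1.663, C 3.843, D 2.697.
Rounding down gives 2, 1, 3, 2 = 8 seats, so the divisor must be adjusted.
With modified divisor 154700: modified quotas A 3.232, B 1.922, C 4.440, D 3.116.
Rounding down: A 3, B 1, C 4, D 3 (total 11).
B receives 1.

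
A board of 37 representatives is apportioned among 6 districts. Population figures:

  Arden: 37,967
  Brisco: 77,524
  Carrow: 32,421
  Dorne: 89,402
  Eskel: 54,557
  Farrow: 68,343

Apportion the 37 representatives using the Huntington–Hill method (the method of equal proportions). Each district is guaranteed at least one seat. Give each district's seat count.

Arden: 4, Brisco: 8, Carrow: 3, Dorne: 9, Eskel: 6, Farrow: 7

With divisor 9692: modified quotas Arden 3.917, Brisco 7.999, Carrow 3.345, Dorne 9.224, Eskel 5.629, Farrow 7.051.
Geometric-mean thresholds: Arden √(3·4)=3.464, Brisco √(7·8)=7.483, Carrow √(3·4)=3.464, Dorne √(9·10)=9.487, Eskel √(5·6)=5.477, Farrow √(7·8)=7.483.
Each quota rounded against its threshold gives Arden 4, Brisco 8, Carrow 3, Dorne 9, Eskel 6, Farrow 7 (total 37).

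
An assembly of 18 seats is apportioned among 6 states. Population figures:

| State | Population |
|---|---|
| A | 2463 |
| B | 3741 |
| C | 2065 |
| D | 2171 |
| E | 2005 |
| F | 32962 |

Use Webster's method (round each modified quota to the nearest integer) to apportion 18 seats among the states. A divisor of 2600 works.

A: 1, B: 1, C: 1, D: 1, E: 1, F: 13

With modified divisor 2600: modified quotas A 0.947, B 1.439, C 0.794, D 0.835, E 0.771, F 12.678.
Rounding to the nearest integer: A 1, B 1, C 1, D 1, E 1, F 13 (total 18).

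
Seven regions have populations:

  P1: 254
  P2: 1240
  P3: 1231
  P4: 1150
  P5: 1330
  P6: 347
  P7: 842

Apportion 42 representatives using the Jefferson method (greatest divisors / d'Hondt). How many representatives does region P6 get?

2

Standard divisor 6394/42 ≈ 152.238; standard quotas: P1 1.668, P2 8.145, P3 8.086, P4 7.554, P5 8.736, P6 2.279, P7 5.531.
Rounding down gives 1, 8, 8, 7, 8, 2, 5 = 39 seats, so the divisor must be adjusted.
With modified divisor 139: modified quotas P1 1.827, P2 8.921, P3 8.856, P4 8.273, P5 9.568, P6 2.496, P7 6.058.
Rounding down: P1 1, P2 8, P3 8, P4 8, P5 9, P6 2, P7 6 (total 42).
P6 receives 2.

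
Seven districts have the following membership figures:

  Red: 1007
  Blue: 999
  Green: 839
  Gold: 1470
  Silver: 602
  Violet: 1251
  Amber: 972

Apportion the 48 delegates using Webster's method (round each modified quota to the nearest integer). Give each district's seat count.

Standard divisor 7140/48 ≈ 148.75; standard quotas: Red 6.770, Blue 6.716, Green 5.640, Gold 9.882, Silver 4.047, Violet 8.410, Amber 6.534.
Rounding to the nearest integer gives 7, 7, 6, 10, 4, 8, 7 = 49 seats, so the divisor must be adjusted.
With modified divisor 151: modified quotas Red 6.669, Blue 6.616, Green 5.556, Gold 9.735, Silver 3.987, Violet 8.285, Amber 6.437.
Rounding to the nearest integer: Red 7, Blue 7, Green 6, Gold 10, Silver 4, Violet 8, Amber 6 (total 48).

Red 7, Blue 7, Green 6, Gold 10, Silver 4, Violet 8, Amber 6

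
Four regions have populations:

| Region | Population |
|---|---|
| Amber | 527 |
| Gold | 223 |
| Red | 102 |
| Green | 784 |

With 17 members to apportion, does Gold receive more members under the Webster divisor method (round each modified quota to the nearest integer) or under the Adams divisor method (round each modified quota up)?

Adams

Webster: Amber 6, Gold 2, Red 1, Green 8.
Adams: Amber 5, Gold 3, Red 1, Green 8.
Gold gets 2 under Webster and 3 under Adams.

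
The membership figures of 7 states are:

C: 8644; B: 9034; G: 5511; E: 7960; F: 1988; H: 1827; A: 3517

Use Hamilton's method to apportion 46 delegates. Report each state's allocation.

Standard divisor: 38481 ÷ 46 ≈ 836.543.
Standard quotas: C 10.3330, B 10.7992, G 6.5878, E 9.5153, F 2.3764, H 2.1840, A 4.2042.
Lower quotas: C 10, B 10, G 6, E 9, F 2, H 2, A 4 (sum 43, leaving 3 seats).
Remainders in descending order: B 0.7992, G 0.5878, E 0.5153, F 0.3764, C 0.3330, A 0.2042, H 0.1840.
Largest remainders: B, G, E receive the extra seats.

C 10, B 11, G 7, E 10, F 2, H 2, A 4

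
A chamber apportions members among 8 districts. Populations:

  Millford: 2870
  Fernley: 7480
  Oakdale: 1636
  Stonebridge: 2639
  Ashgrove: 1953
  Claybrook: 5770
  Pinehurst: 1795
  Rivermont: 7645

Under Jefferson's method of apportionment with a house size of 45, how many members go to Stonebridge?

4

Standard divisor 31788/45 ≈ 706.4; standard quotas: Millford 4.063, Fernley 10.589, Oakdale 2.316, Stonebridge 3.736, Ashgrove 2.765, Claybrook 8.168, Pinehurst 2.541, Rivermont 10.822.
Rounding down gives 4, 10, 2, 3, 2, 8, 2, 10 = 41 seats, so the divisor must be adjusted.
With modified divisor 646: modified quotas Millford 4.443, Fernley 11.579, Oakdale 2.533, Stonebridge 4.085, Ashgrove 3.023, Claybrook 8.932, Pinehurst 2.779, Rivermont 11.834.
Rounding down: Millford 4, Fernley 11, Oakdale 2, Stonebridge 4, Ashgrove 3, Claybrook 8, Pinehurst 2, Rivermont 11 (total 45).
Stonebridge receives 4.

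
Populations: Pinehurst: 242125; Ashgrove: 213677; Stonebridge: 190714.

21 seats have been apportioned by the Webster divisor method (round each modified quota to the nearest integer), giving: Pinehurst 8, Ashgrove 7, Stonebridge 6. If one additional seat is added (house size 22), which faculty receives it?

Stonebridge

Priority for the next seat is population ÷ (current seats + 0.5).
Priorities: Pinehurst 28485.294, Ashgrove 28490.267, Stonebridge 29340.615.
Highest priority: Stonebridge.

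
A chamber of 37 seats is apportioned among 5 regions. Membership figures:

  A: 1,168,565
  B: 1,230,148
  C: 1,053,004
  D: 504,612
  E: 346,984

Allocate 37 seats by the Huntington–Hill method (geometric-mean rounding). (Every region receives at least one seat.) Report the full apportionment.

A 10, B 11, C 9, D 4, E 3

With divisor 115062: modified quotas A 10.156, B 10.691, C 9.152, D 4.386, E 3.016.
Geometric-mean thresholds: A √(10·11)=10.488, B √(10·11)=10.488, C √(9·10)=9.487, D √(4·5)=4.472, E √(3·4)=3.464.
Each quota rounded against its threshold gives A 10, B 11, C 9, D 4, E 3 (total 37).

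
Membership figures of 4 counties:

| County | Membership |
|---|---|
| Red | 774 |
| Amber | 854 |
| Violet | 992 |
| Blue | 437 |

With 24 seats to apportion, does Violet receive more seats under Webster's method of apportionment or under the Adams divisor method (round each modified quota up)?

Webster: Red 6, Amber 7, Violet 8, Blue 3.
Adams: Red 6, Amber 7, Violet 7, Blue 4.
Violet gets 8 under Webster and 7 under Adams.

Webster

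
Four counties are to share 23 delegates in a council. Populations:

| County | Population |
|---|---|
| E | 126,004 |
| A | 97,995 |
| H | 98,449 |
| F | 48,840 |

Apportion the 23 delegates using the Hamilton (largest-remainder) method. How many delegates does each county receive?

Total 371288; standard divisor 371288/23 ≈ 16142.957.
Standard quotas: E 7.8055, A 6.0704, H 6.0986, F 3.0255.
Lower quotas: E 7, A 6, H 6, F 3 (sum 22, leaving 1 seat).
Remainders in descending order: E 0.8055, H 0.0986, A 0.0704, F 0.0255.
Largest remainder: E receives the extra seat.

E 8, A 6, H 6, F 3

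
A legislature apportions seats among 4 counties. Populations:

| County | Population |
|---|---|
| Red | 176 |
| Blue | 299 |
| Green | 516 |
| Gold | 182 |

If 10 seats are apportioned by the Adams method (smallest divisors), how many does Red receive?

2

Standard divisor 1173/10 ≈ 117.3; standard quotas: Red 1.500, Blue 2.549, Green 4.399, Gold 1.552.
Rounding up gives 2, 3, 5, 2 = 12 seats, so the divisor must be adjusted.
With modified divisor 160: modified quotas Red 1.100, Blue 1.869, Green 3.225, Gold 1.137.
Rounding up: Red 2, Blue 2, Green 4, Gold 2 (total 10).
Red receives 2.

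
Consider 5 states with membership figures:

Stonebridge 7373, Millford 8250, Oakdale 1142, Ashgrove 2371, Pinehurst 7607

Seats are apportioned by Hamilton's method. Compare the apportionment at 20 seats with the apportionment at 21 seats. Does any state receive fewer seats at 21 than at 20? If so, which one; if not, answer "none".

At 20 seats: Stonebridge 5, Millford 6, Oakdale 1, Ashgrove 2, Pinehurst 6.
At 21 seats: Stonebridge 6, Millford 6, Oakdale 1, Ashgrove 2, Pinehurst 6.
No state's allocation decreased.

none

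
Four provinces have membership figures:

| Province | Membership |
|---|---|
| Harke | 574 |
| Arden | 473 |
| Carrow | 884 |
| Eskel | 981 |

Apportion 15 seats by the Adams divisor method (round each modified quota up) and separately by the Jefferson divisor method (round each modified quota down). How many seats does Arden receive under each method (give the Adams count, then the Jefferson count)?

Adams: Harke 3, Arden 3, Carrow 4, Eskel 5.
Jefferson: Harke 3, Arden 2, Carrow 5, Eskel 5.
Arden gets 3 under Adams and 2 under Jefferson.

3 and 2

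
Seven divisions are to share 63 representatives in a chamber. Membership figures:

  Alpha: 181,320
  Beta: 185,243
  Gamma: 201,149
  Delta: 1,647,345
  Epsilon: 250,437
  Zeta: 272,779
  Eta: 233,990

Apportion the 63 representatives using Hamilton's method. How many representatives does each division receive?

Alpha=4, Beta=4, Gamma=4, Delta=35, Epsilon=5, Zeta=6, Eta=5

Standard divisor: 2972263 ÷ 63 ≈ 47178.778.
Standard quotas: Alpha 3.8433, Beta 3.9264, Gamma 4.2635, Delta 34.9171, Epsilon 5.3083, Zeta 5.7818, Eta 4.9596.
Lower quotas: Alpha 3, Beta 3, Gamma 4, Delta 34, Epsilon 5, Zeta 5, Eta 4 (sum 58, leaving 5 seats).
Remainders in descending order: Eta 0.9596, Beta 0.9264, Delta 0.9171, Alpha 0.8433, Zeta 0.7818, Epsilon 0.3083, Gamma 0.2635.
Largest remainders: Eta, Beta, Delta, Alpha, Zeta receive the extra seats.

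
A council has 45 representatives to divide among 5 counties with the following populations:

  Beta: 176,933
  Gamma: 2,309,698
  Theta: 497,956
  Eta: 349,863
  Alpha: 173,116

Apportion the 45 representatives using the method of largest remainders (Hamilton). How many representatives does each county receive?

Beta: 2, Gamma: 30, Theta: 6, Eta: 5, Alpha: 2

Standard divisor: 3507566 ÷ 45 ≈ 77945.911.
Standard quotas: Beta 2.2699, Gamma 29.6321, Theta 6.3885, Eta 4.4885, Alpha 2.2210.
Lower quotas: Beta 2, Gamma 29, Theta 6, Eta 4, Alpha 2 (sum 43, leaving 2 seats).
Remainders in descending order: Gamma 0.6321, Eta 0.4885, Theta 0.3885, Beta 0.2699, Alpha 0.2210.
Largest remainders: Gamma, Eta receive the extra seats.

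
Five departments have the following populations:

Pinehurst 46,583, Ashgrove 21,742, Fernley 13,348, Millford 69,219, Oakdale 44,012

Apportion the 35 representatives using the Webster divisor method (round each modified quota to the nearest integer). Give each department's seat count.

Pinehurst: 8; Ashgrove: 4; Fernley: 2; Millford: 13; Oakdale: 8

Standard divisor 194904/35 ≈ 5568.686; standard quotas: Pinehurst 8.365, Ashgrove 3.904, Fernley 2.397, Millford 12.430, Oakdale 7.903.
Rounding to the nearest integer gives 8, 4, 2, 12, 8 = 34 seats, so the divisor must be adjusted.
With modified divisor 5500: modified quotas Pinehurst 8.470, Ashgrove 3.953, Fernley 2.427, Millford 12.585, Oakdale 8.002.
Rounding to the nearest integer: Pinehurst 8, Ashgrove 4, Fernley 2, Millford 13, Oakdale 8 (total 35).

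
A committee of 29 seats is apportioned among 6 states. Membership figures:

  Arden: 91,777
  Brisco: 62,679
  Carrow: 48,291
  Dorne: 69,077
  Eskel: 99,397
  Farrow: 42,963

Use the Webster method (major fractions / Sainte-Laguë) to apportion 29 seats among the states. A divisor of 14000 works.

Arden 7, Brisco 4, Carrow 3, Dorne 5, Eskel 7, Farrow 3

With modified divisor 14000: modified quotas Arden 6.556, Brisco 4.477, Carrow 3.449, Dorne 4.934, Eskel 7.100, Farrow 3.069.
Rounding to the nearest integer: Arden 7, Brisco 4, Carrow 3, Dorne 5, Eskel 7, Farrow 3 (total 29).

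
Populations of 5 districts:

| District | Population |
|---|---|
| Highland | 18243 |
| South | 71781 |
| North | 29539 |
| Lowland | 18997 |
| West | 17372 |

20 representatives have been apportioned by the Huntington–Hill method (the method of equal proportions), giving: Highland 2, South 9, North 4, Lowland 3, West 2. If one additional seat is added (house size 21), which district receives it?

Priority for the next seat is population ÷ (√(s·(s+1))).
Priorities: Highland 7447.674, South 7566.382, North 6605.121, Lowland 5483.962, West 7092.089.
Highest priority: South.

South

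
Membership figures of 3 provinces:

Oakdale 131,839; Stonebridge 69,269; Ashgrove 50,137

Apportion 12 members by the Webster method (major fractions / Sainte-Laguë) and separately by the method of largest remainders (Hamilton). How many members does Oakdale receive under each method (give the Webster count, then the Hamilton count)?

7 and 6

Webster: Oakdale 7, Stonebridge 3, Ashgrove 2.
Hamilton: Oakdale 6, Stonebridge 3, Ashgrove 3.
Oakdale gets 7 under Webster and 6 under Hamilton.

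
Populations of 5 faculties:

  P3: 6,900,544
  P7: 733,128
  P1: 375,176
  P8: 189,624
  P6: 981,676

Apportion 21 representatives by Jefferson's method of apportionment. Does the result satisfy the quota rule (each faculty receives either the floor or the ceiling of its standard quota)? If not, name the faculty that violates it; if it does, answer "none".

P3

Standard quotas: P3 15.785, P7 1.677, P1 0.858, P8 0.434, P6 2.246.
Jefferson allocation: P3 18, P7 1, P1 0, P8 0, P6 2.
P3 has quota 15.785 (lower 15, upper 16) but receives 18 — outside the quota interval.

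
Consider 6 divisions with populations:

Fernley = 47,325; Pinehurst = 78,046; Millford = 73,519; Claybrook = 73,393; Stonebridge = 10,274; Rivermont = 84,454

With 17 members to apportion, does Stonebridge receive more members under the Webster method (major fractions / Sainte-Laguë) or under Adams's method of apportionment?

Webster: Fernley 2, Pinehurst 4, Millford 4, Claybrook 3, Stonebridge 0, Rivermont 4.
Adams: Fernley 2, Pinehurst 4, Millford 3, Claybrook 3, Stonebridge 1, Rivermont 4.
Stonebridge gets 0 under Webster and 1 under Adams.

Adams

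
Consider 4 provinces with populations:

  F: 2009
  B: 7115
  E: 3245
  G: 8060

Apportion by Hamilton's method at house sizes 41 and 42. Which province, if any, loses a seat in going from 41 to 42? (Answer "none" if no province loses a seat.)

At 41 seats: F 4, B 14, E 7, G 16.
At 42 seats: F 4, B 15, E 7, G 16.
No province's allocation decreased.

none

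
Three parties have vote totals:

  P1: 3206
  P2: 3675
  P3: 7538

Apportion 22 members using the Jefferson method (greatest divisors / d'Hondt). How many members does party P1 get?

Standard divisor 14419/22 ≈ 655.409; standard quotas: P1 4.892, P2 5.607, P3 11.501.
Rounding down gives 4, 5, 11 = 20 seats, so the divisor must be adjusted.
With modified divisor 620: modified quotas P1 5.171, P2 5.927, P3 12.158.
Rounding down: P1 5, P2 5, P3 12 (total 22).
P1 receives 5.

5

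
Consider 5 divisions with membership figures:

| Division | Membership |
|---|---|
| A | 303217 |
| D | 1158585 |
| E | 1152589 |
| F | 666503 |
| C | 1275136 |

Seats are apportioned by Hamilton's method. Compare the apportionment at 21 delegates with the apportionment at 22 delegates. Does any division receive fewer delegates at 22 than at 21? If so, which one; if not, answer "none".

At 21 seats: A 2, D 5, E 5, F 3, C 6.
At 22 seats: A 1, D 6, E 6, F 3, C 6.
A drops from 2 to 1.

A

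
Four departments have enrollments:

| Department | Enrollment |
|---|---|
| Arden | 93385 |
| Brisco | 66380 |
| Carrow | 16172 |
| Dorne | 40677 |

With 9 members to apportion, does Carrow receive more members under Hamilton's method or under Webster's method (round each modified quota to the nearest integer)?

Hamilton: Arden 4, Brisco 3, Carrow 0, Dorne 2.
Webster: Arden 4, Brisco 2, Carrow 1, Dorne 2.
Carrow gets 0 under Hamilton and 1 under Webster.

Webster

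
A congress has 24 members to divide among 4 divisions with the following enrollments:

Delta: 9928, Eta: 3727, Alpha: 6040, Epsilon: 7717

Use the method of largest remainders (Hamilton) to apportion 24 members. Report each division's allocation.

The standard divisor is 27412/24 ≈ 1142.167.
Standard quotas: Delta 8.6923, Eta 3.2631, Alpha 5.2882, Epsilon 6.7565.
Lower quotas: Delta 8, Eta 3, Alpha 5, Epsilon 6 (sum 22, leaving 2 seats).
Remainders in descending order: Epsilon 0.7565, Delta 0.6923, Alpha 0.2882, Eta 0.2631.
Largest remainders: Epsilon, Delta receive the extra seats.

Delta=9, Eta=3, Alpha=5, Epsilon=7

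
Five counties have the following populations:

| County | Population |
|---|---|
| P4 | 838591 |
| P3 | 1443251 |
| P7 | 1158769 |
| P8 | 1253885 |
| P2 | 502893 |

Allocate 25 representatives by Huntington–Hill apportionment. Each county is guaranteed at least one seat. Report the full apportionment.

P4 4, P3 7, P7 6, P8 6, P2 2

With divisor 208433: modified quotas P4 4.023, P3 6.924, P7 5.559, P8 6.016, P2 2.413.
Geometric-mean thresholds: P4 √(4·5)=4.472, P3 √(6·7)=6.481, P7 √(5·6)=5.477, P8 √(6·7)=6.481, P2 √(2·3)=2.449.
Each quota rounded against its threshold gives P4 4, P3 7, P7 6, P8 6, P2 2 (total 25).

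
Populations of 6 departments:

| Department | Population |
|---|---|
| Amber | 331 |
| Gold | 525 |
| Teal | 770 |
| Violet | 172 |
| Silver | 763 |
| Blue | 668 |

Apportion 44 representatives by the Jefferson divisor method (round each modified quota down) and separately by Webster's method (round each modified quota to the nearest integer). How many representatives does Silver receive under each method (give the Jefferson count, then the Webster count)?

Jefferson: Amber 4, Gold 7, Teal 11, Violet 2, Silver 11, Blue 9.
Webster: Amber 5, Gold 7, Teal 11, Violet 2, Silver 10, Blue 9.
Silver gets 11 under Jefferson and 10 under Webster.

11 and 10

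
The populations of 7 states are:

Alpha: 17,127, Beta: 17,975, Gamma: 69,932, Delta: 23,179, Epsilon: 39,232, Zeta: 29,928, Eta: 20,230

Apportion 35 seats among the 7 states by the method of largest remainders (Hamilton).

Standard divisor: 217603 ÷ 35 ≈ 6217.229.
Standard quotas: Alpha 2.7548, Beta 2.8912, Gamma 11.2481, Delta 3.7282, Epsilon 6.3102, Zeta 4.8137, Eta 3.2539.
Lower quotas: Alpha 2, Beta 2, Gamma 11, Delta 3, Epsilon 6, Zeta 4, Eta 3 (sum 31, leaving 4 seats).
Remainders in descending order: Beta 0.8912, Zeta 0.8137, Alpha 0.7548, Delta 0.7282, Epsilon 0.3102, Eta 0.2539, Gamma 0.2481.
The surplus seats go to Beta, Zeta, Alpha, Delta.

Alpha 3; Beta 3; Gamma 11; Delta 4; Epsilon 6; Zeta 5; Eta 3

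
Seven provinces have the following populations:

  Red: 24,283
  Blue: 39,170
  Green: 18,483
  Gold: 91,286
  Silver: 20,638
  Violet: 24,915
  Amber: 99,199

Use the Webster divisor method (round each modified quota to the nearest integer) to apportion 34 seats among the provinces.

Standard divisor 317974/34 ≈ 9352.176; standard quotas: Red 2.597, Blue 4.188, Green 1.976, Gold 9.761, Silver 2.207, Violet 2.664, Amber 10.607.
Rounding to the nearest integer gives 3, 4, 2, 10, 2, 3, 11 = 35 seats, so the divisor must be adjusted.
With modified divisor 9500: modified quotas Red 2.556, Blue 4.123, Green 1.946, Gold 9.609, Silver 2.172, Violet 2.623, Amber 10.442.
Rounding to the nearest integer: Red 3, Blue 4, Green 2, Gold 10, Silver 2, Violet 3, Amber 10 (total 34).

Red 3; Blue 4; Green 2; Gold 10; Silver 2; Violet 3; Amber 10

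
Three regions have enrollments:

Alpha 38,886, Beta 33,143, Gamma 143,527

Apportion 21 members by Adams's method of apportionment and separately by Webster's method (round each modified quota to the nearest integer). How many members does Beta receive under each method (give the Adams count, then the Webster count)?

Adams: Alpha 4, Beta 4, Gamma 13.
Webster: Alpha 4, Beta 3, Gamma 14.
Beta gets 4 under Adams and 3 under Webster.

4 and 3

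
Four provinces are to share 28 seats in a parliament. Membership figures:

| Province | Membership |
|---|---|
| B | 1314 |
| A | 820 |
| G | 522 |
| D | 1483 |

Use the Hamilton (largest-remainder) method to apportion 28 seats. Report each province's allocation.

Total 4139; standard divisor 4139/28 ≈ 147.821.
Standard quotas: B 8.889, A 5.547, G 3.531, D 10.032.
Lower quotas: B 8, A 5, G 3, D 10 (sum 26, leaving 2 seats).
Remainders in descending order: B 0.889, A 0.547, G 0.531, D 0.032.
The surplus seats go to B, A.

B 9, A 6, G 3, D 10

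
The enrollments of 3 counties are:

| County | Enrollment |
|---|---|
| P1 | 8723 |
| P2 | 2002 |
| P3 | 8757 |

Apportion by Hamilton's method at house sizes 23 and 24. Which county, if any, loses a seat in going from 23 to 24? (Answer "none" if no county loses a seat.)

P2

At 23 seats: P1 10, P2 3, P3 10.
At 24 seats: P1 11, P2 2, P3 11.
P2 drops from 3 to 2.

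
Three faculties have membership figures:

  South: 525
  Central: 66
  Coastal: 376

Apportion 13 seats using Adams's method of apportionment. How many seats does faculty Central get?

1

Standard divisor 967/13 ≈ 74.385; standard quotas: South 7.058, Central 0.887, Coastal 5.055.
Rounding up gives 8, 1, 6 = 15 seats, so the divisor must be adjusted.
With modified divisor 80: modified quotas South 6.562, Central 0.825, Coastal 4.700.
Rounding up: South 7, Central 1, Coastal 5 (total 13).
Central receives 1.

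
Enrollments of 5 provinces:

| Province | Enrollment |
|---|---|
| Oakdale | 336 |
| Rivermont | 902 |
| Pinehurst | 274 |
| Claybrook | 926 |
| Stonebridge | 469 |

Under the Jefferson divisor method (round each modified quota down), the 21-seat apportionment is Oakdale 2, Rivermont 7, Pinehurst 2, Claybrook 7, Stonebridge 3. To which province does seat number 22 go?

Priority for the next seat is population ÷ (current seats + 1).
Priorities: Oakdale 112.000, Rivermont 112.750, Pinehurst 91.333, Claybrook 115.750, Stonebridge 117.250.
Highest priority: Stonebridge.

Stonebridge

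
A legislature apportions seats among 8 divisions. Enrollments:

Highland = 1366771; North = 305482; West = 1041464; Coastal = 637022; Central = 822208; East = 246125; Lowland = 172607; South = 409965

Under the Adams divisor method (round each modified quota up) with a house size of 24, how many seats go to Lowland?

1

Standard divisor 5001644/24 ≈ 208401.833; standard quotas: Highland 6.558, North 1.466, West 4.997, Coastal 3.057, Central 3.945, East 1.181, Lowland 0.828, South 1.967.
Rounding up gives 7, 2, 5, 4, 4, 2, 1, 2 = 27 seats, so the divisor must be adjusted.
With modified divisor 253200: modified quotas Highland 5.398, North 1.206, West 4.113, Coastal 2.516, Central 3.247, East 0.972, Lowland 0.682, South 1.619.
Rounding up: Highland 6, North 2, West 5, Coastal 3, Central 4, East 1, Lowland 1, South 2 (total 24).
Lowland receives 1.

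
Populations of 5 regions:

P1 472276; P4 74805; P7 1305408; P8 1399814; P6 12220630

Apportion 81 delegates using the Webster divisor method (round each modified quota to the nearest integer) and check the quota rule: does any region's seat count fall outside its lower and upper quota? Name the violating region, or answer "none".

P6

Standard quotas: P1 2.472, P4 0.392, P7 6.834, P8 7.328, P6 63.974.
Webster allocation: P1 2, P4 0, P7 7, P8 7, P6 65.
P6 has quota 63.974 (lower 63, upper 64) but receives 65 — outside the quota interval.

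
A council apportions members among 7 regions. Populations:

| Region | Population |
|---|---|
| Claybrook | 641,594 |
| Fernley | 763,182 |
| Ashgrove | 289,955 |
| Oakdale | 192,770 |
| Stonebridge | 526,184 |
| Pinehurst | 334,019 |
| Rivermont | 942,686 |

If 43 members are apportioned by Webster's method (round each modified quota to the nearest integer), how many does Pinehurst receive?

4

Standard divisor 3690390/43 ≈ 85823.023; standard quotas: Claybrook 7.476, Fernley 8.893, Ashgrove 3.379, Oakdale 2.246, Stonebridge 6.131, Pinehurst 3.892, Rivermont 10.984.
Rounding to the nearest integer gives 7, 9, 3, 2, 6, 4, 11 = 42 seats, so the divisor must be adjusted.
With modified divisor 84200: modified quotas Claybrook 7.620, Fernley 9.064, Ashgrove 3.444, Oakdale 2.289, Stonebridge 6.249, Pinehurst 3.967, Rivermont 11.196.
Rounding to the nearest integer: Claybrook 8, Fernley 9, Ashgrove 3, Oakdale 2, Stonebridge 6, Pinehurst 4, Rivermont 11 (total 43).
Pinehurst receives 4.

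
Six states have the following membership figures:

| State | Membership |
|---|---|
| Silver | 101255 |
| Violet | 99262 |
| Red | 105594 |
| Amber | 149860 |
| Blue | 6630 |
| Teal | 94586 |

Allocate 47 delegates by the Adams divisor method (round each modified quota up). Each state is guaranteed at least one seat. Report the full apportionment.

Standard divisor 557187/47 ≈ 11855.043; standard quotas: Silver 8.541, Violet 8.373, Red 8.907, Amber 12.641, Blue 0.559, Teal 7.979.
Rounding up gives 9, 9, 9, 13, 1, 8 = 49 seats, so the divisor must be adjusted.
With modified divisor 12600: modified quotas Silver 8.036, Violet 7.878, Red 8.380, Amber 11.894, Blue 0.526, Teal 7.507.
Rounding up: Silver 9, Violet 8, Red 9, Amber 12, Blue 1, Teal 8 (total 47).

Silver 9; Violet 8; Red 9; Amber 12; Blue 1; Teal 8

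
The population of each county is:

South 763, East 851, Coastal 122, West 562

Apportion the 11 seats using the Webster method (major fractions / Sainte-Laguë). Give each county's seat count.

Standard divisor 2298/11 ≈ 208.909; standard quotas: South 3.652, East 4.074, Coastal 0.584, West 2.690.
Rounding to the nearest integer gives 4, 4, 1, 3 = 12 seats, so the divisor must be adjusted.
With modified divisor 220: modified quotas South 3.468, East 3.868, Coastal 0.555, West 2.555.
Rounding to the nearest integer: South 3, East 4, Coastal 1, West 3 (total 11).

South 3, East 4, Coastal 1, West 3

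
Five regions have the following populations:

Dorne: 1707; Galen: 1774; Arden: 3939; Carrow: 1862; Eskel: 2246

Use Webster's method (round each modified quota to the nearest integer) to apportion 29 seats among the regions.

Dorne 4, Galen 4, Arden 10, Carrow 5, Eskel 6

Standard divisor 11528/29 ≈ 397.517; standard quotas: Dorne 4.294, Galen 4.463, Arden 9.909, Carrow 4.684, Eskel 5.650.
Rounding to the nearest integer gives Dorne 4, Galen 4, Arden 10, Carrow 5, Eskel 6 — total 29, matching the house size, so no adjustment is needed.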